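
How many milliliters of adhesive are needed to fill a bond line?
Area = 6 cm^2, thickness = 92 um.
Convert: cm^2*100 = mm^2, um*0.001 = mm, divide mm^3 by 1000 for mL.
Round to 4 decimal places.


= (6 * 100) * (92 * 0.001) / 1000
= 0.0552 mL

0.0552


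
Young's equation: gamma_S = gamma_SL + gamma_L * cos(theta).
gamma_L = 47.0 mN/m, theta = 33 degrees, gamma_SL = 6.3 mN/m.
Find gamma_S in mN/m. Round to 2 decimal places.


cos(33 deg) = 0.838671
gamma_S = 6.3 + 47.0 * 0.838671
= 45.72 mN/m

45.72


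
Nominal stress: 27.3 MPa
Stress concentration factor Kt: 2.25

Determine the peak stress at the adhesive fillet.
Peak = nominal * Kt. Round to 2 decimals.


Peak stress = 27.3 * 2.25
= 61.43 MPa

61.43


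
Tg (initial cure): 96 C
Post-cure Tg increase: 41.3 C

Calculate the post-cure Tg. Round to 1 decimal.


Post-cure Tg = 96 + 41.3 = 137.3 C

137.3


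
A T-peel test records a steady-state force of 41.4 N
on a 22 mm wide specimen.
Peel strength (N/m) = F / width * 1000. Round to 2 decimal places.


Peel strength = 41.4 / 22 * 1000
= 1881.82 N/m

1881.82


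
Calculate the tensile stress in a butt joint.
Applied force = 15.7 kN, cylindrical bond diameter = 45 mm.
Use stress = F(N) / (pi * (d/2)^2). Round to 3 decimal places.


A = pi * 22.5^2 = 1590.4313 mm^2
sigma = 15700.0 / 1590.4313 = 9.872 MPa

9.872


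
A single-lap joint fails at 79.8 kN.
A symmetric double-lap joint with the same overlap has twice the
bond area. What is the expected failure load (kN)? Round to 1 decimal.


Double-lap load = 2 * 79.8 = 159.6 kN

159.6


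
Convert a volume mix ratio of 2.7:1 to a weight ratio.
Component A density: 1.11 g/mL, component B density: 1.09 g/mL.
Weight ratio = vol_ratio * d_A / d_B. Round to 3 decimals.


= 2.7 * 1.11 / 1.09 = 2.750

2.750


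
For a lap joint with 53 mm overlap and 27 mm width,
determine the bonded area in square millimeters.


Area = 53 * 27 = 1431 mm^2

1431


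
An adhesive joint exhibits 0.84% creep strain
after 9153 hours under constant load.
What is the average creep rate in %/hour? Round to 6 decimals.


Creep rate = strain / time
= 0.84 / 9153
= 0.000092 %/h

0.000092


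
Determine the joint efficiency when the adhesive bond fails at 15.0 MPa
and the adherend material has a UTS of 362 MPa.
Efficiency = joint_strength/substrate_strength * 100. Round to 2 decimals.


Joint efficiency = 15.0 / 362 * 100
= 4.14%

4.14


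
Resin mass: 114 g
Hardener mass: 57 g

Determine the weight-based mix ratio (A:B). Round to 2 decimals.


Ratio = 114 / 57 = 2.00

2.00


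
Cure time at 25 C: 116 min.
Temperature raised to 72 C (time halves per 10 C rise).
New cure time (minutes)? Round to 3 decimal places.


Acceleration factor = 2^(47/10) = 25.9921
New time = 116 / 25.9921 = 4.463 min

4.463


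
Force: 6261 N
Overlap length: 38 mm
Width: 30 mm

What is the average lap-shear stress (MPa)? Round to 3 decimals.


Average shear stress = F / (overlap * width)
= 6261 / (38 * 30)
= 5.492 MPa

5.492


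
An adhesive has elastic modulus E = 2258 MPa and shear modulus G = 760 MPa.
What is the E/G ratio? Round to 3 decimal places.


E/G = 2258 / 760 = 2.971

2.971


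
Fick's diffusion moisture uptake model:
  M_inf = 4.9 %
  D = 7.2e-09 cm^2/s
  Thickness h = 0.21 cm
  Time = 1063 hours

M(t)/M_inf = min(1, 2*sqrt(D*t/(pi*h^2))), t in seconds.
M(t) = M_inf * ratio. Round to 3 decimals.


t_sec = 1063 * 3600 = 3826800
ratio = 2*sqrt(7.2e-09*3826800/(pi*0.21^2))
= min(1, 0.891908)
= 0.891908
M(t) = 4.9 * 0.891908 = 4.370 %

4.370


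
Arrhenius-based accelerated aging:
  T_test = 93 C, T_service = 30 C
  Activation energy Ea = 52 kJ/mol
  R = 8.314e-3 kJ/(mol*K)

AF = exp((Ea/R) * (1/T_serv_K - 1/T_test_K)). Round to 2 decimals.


T_test_K = 366.15, T_serv_K = 303.15
AF = exp((52/8.314e-3) * (1/303.15 - 1/366.15))
= 34.81

34.81


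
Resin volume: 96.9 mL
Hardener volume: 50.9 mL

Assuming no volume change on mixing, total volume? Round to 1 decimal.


V_total = 96.9 + 50.9 = 147.8 mL

147.8


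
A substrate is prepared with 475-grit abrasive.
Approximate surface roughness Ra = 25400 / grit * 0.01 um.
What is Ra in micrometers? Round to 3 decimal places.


Ra = 25400 / 475 * 0.01 = 0.535 um

0.535


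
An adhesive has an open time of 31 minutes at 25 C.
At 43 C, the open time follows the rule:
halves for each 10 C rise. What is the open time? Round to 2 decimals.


Factor = 2^((43-25)/10) = 3.4822
Open time = 31 / 3.4822 = 8.90 min

8.90


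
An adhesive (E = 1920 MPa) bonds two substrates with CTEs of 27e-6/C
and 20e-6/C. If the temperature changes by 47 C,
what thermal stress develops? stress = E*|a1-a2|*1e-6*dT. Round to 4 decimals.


Stress = 1920 * |27 - 20| * 1e-6 * 47
= 0.6317 MPa

0.6317


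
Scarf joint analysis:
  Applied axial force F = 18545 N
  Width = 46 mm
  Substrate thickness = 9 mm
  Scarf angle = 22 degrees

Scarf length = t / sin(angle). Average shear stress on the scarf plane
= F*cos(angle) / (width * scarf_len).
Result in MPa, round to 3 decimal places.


Scarf length = 9 / sin(22 deg) = 24.0252 mm
cos(22 deg) = 0.927184
Shear = 18545 * 0.927184 / (46 * 24.0252)
= 15.559 MPa

15.559


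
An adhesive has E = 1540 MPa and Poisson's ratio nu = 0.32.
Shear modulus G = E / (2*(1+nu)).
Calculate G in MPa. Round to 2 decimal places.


G = 1540 / (2*(1+0.32))
= 1540 / 2.64
= 583.33 MPa

583.33


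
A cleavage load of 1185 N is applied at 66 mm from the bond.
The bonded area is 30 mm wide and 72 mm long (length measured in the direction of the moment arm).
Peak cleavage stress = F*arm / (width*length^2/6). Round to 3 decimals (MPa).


Moment = 1185 * 66 = 78210 N*mm
Section modulus = 30 * 5184 / 6 = 155520 / 6 mm^3
Stress = 78210 / (155520 / 6) = 469260 / 155520
= 3.017 MPa

3.017


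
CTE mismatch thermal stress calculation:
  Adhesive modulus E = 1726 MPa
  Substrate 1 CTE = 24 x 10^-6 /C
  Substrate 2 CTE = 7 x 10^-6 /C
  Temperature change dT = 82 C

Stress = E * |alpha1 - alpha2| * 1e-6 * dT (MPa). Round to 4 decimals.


delta_alpha = |24 - 7| = 17 x 10^-6/C
Stress = 1726 * 17e-6 * 82
= 2.4060 MPa

2.4060


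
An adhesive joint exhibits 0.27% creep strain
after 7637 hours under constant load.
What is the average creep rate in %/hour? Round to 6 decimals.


Creep rate = strain / time
= 0.27 / 7637
= 0.000035 %/h

0.000035


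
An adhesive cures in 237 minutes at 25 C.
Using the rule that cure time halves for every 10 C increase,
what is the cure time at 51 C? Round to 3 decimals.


Factor = 2^((51 - 25) / 10) = 6.0629
Cure time = 237 / 6.0629
= 39.090 minutes

39.090


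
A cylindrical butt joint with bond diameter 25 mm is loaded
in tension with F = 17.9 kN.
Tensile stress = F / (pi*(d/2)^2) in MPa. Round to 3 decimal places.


Area = pi * (25/2)^2 = 490.8739 mm^2
Stress = 17.9*1000 / 490.8739
= 36.466 MPa

36.466


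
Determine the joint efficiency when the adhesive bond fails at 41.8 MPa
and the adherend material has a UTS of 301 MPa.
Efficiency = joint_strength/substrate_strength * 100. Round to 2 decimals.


Joint efficiency = 41.8 / 301 * 100
= 13.89%

13.89


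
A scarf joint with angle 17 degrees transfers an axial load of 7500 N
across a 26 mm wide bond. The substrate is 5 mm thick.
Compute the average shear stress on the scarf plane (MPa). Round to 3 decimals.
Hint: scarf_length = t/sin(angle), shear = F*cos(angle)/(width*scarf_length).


scarf_length = 5 / sin(17 deg) = 17.1015 mm
cos(17 deg) = 0.956305
shear stress = 7500 * 0.956305 / (26 * 17.1015)
= 16.131 MPa

16.131


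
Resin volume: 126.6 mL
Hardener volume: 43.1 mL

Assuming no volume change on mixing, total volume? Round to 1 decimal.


V_total = 126.6 + 43.1 = 169.7 mL

169.7


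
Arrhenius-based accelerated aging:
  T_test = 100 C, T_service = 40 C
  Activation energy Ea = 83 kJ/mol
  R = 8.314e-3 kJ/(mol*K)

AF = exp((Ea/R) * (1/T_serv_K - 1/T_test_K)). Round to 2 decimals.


T_test_K = 373.15, T_serv_K = 313.15
AF = exp((83/8.314e-3) * (1/313.15 - 1/373.15))
= 168.35

168.35


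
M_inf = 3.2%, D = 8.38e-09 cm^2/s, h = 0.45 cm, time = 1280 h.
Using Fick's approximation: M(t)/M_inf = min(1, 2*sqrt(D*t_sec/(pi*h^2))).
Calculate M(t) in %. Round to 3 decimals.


t = 4608000 s
ratio = min(1, 2*sqrt(8.38e-09*4608000/(pi*0.2025)))
= 0.492743
M(t) = 3.2 * 0.492743 = 1.577%

1.577


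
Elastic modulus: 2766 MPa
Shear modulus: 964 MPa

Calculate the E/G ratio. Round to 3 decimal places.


E / G = 2766 / 964 = 2.869

2.869


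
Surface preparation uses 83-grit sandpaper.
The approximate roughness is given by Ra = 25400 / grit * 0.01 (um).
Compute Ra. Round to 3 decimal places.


Ra = 25400 / 83 * 0.01
= 254 / 83
= 3.060 um

3.060


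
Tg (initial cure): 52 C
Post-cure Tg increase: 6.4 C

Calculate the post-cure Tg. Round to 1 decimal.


Post-cure Tg = 52 + 6.4 = 58.4 C

58.4


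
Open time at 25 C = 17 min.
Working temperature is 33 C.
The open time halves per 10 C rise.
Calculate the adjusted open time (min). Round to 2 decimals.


factor = 2^((33 - 25) / 10) = 1.7411
ot = 17 / 1.7411 = 9.76 min

9.76


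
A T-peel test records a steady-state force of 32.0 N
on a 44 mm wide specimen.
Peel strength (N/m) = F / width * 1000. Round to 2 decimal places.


Peel strength = 32.0 / 44 * 1000
= 727.27 N/m

727.27


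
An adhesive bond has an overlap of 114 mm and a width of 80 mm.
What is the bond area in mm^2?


Bond area = overlap * width
= 114 * 80
= 9120 mm^2

9120


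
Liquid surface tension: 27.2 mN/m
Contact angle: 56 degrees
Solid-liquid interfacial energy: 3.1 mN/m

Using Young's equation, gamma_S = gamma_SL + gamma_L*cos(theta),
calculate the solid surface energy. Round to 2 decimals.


gamma_S = 3.1 + 27.2 * cos(56)
= 18.31 mN/m

18.31


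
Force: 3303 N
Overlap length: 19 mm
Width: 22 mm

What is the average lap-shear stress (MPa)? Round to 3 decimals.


Average shear stress = F / (overlap * width)
= 3303 / (19 * 22)
= 7.902 MPa

7.902


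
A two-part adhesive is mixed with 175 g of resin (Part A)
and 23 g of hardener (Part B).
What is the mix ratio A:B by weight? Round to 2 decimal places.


Mix ratio = mass_A / mass_B
= 175 / 23
= 7.61

7.61


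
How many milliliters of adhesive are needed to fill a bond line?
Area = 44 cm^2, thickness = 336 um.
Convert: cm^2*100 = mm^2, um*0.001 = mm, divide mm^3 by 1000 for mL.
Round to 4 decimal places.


= (44 * 100) * (336 * 0.001) / 1000
= 1.4784 mL

1.4784


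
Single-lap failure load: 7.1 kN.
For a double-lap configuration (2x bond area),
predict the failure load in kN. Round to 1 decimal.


Failure load = 7.1 * 2 = 14.2 kN

14.2


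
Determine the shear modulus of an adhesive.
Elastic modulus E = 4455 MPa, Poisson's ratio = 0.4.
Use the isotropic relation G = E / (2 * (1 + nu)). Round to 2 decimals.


G = 4455 / (2*(1+0.4)) = 4455 / 2.80
= 1591.07 MPa

1591.07


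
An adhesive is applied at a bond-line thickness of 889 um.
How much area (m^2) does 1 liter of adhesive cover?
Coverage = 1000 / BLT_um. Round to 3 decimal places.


Coverage = 1000 / 889 = 1.125 m^2

1.125


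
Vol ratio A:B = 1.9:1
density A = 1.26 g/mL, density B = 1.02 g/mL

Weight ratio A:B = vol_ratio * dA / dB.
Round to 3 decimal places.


Weight ratio = 1.9 * 1.26 / 1.02
= 2.347

2.347


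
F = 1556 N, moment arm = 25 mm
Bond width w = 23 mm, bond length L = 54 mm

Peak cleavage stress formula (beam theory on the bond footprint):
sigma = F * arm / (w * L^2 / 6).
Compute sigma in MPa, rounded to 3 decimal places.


sigma = (1556 * 25) / (23 * 2916 / 6)
= 38900 * 6 / 67068
= 233400 / 67068
= 3.480 MPa

3.480


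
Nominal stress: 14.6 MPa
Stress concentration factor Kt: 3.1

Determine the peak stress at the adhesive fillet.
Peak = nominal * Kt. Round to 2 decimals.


Peak stress = 14.6 * 3.1
= 45.26 MPa

45.26


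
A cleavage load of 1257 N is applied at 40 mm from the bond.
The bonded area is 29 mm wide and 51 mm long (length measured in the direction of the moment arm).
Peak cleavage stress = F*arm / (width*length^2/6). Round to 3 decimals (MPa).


Moment = 1257 * 40 = 50280 N*mm
Section modulus = 29 * 2601 / 6 = 75429 / 6 mm^3
Stress = 50280 / (75429 / 6) = 301680 / 75429
= 4.000 MPa

4.000


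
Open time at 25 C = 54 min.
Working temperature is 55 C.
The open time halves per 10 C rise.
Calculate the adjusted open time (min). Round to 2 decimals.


factor = 2^((55 - 25) / 10) = 8.0000
ot = 54 / 8.0000 = 6.75 min

6.75


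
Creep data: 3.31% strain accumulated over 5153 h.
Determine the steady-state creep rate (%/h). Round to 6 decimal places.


Rate = 3.31 / 5153 = 0.000642 %/h

0.000642


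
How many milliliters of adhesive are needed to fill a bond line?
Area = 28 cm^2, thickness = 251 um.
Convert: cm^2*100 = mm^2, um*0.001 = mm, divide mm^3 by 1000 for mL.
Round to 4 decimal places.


= (28 * 100) * (251 * 0.001) / 1000
= 0.7028 mL

0.7028


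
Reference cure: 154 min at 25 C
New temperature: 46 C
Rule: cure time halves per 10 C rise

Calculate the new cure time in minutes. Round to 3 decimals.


factor = 2^((46-25)/10) = 4.2871
t_new = 154 / 4.2871 = 35.922 min

35.922


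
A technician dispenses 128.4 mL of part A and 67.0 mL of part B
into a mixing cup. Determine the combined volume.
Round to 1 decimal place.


Combined volume = 128.4 + 67.0
= 195.4 mL

195.4


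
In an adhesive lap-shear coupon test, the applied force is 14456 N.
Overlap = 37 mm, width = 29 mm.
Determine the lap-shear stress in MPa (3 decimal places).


stress = F / (overlap * width)
= 14456 / (37 * 29)
= 13.473 MPa

13.473


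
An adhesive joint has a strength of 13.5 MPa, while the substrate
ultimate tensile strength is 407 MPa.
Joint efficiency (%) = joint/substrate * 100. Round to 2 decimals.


Efficiency = 13.5 / 407 * 100
= 3.32%

3.32


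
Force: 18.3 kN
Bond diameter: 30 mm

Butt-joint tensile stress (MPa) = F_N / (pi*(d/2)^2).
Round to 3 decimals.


F_N = 18.3 * 1000 = 18300.0 N
A = pi*(15.0)^2 = 706.8583 mm^2
stress = 18300.0 / 706.8583 = 25.889 MPa

25.889


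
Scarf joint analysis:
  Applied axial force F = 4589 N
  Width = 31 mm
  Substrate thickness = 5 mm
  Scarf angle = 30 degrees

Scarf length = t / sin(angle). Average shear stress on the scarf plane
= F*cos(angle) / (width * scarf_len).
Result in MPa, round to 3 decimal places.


Scarf length = 5 / sin(30 deg) = 10.0000 mm
cos(30 deg) = 0.866025
Shear = 4589 * 0.866025 / (31 * 10.0000)
= 12.820 MPa

12.820


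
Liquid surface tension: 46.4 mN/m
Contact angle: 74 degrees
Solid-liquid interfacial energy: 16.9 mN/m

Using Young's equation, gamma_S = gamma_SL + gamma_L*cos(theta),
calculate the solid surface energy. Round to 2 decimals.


gamma_S = 16.9 + 46.4 * cos(74)
= 29.69 mN/m

29.69


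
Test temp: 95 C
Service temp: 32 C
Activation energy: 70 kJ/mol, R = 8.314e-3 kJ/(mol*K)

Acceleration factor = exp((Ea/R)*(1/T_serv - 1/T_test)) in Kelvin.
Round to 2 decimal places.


AF = exp((70/0.008314)*(1/305.15 - 1/368.15))
= 112.35

112.35


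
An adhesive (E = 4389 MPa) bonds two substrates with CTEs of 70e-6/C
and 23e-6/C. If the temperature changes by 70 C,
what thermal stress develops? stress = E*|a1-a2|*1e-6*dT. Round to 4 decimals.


Stress = 4389 * |70 - 23| * 1e-6 * 70
= 14.4398 MPa

14.4398


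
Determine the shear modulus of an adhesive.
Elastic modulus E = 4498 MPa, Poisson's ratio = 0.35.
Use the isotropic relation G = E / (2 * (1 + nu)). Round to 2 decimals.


G = 4498 / (2*(1+0.35)) = 4498 / 2.70
= 1665.93 MPa

1665.93


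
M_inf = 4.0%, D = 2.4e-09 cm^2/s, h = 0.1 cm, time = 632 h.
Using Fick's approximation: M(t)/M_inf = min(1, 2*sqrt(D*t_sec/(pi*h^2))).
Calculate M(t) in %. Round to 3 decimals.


t = 2275200 s
ratio = min(1, 2*sqrt(2.4e-09*2275200/(pi*0.0100)))
= 0.833816
M(t) = 4.0 * 0.833816 = 3.335%

3.335


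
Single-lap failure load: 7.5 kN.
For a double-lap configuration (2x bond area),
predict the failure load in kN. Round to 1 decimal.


Failure load = 7.5 * 2 = 15.0 kN

15.0


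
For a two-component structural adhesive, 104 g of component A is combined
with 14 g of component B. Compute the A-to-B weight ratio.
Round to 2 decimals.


Weight ratio A:B = 104 / 14
= 7.43

7.43


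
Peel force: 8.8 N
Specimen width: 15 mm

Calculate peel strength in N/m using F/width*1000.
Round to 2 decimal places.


Peel strength = 8.8 / 15 * 1000 = 586.67 N/m

586.67


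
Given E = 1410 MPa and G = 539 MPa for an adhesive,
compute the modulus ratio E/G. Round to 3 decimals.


E/G ratio = 1410 / 539 = 2.616

2.616


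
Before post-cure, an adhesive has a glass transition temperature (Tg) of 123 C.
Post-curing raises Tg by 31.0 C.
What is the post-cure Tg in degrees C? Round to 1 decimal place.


Tg_post = Tg_base + delta_Tg
= 123 + 31.0
= 154.0 C

154.0


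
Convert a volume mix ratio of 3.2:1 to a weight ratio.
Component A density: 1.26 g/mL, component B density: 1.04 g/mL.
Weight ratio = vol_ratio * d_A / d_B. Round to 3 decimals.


= 3.2 * 1.26 / 1.04 = 3.877

3.877


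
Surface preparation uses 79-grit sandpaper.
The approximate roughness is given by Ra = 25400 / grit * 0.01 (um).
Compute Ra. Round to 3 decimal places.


Ra = 25400 / 79 * 0.01
= 254 / 79
= 3.215 um

3.215


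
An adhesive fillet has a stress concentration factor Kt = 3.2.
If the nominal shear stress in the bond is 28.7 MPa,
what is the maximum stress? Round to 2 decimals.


Max stress = 28.7 * 3.2 = 91.84 MPa

91.84


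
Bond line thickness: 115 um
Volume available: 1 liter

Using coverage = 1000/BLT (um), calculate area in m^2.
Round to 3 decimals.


1 L = 1e6 mm^3, thickness = 115 um = 0.115 mm
Area = 1e6 / 0.115 mm^2 = (1e6 / 0.115) / 1e6 m^2 = 1000 / 115 m^2
= 8.696 m^2

8.696


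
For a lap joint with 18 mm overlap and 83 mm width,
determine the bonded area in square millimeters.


Area = 18 * 83 = 1494 mm^2

1494


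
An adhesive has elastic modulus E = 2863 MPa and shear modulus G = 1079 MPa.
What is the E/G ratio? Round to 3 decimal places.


E/G = 2863 / 1079 = 2.653

2.653


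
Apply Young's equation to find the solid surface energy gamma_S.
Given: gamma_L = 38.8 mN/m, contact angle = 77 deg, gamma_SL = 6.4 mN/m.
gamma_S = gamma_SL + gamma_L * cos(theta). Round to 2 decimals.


theta_rad = 77 * pi/180 = 1.343904
gamma_S = 6.4 + 38.8 * cos(1.343904)
= 15.13 mN/m

15.13


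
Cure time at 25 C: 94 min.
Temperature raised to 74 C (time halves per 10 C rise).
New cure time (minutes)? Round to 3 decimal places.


Acceleration factor = 2^(49/10) = 29.8571
New time = 94 / 29.8571 = 3.148 min

3.148


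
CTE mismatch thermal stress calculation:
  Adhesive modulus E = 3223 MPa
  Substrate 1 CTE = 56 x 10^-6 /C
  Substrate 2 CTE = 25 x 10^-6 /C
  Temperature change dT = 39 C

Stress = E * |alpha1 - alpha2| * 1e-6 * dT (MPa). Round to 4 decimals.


delta_alpha = |56 - 25| = 31 x 10^-6/C
Stress = 3223 * 31e-6 * 39
= 3.8966 MPa

3.8966


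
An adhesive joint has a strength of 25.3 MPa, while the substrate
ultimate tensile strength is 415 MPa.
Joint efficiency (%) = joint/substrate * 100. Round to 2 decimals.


Efficiency = 25.3 / 415 * 100
= 6.10%

6.10


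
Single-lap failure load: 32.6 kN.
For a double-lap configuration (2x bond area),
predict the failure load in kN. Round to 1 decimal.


Failure load = 32.6 * 2 = 65.2 kN

65.2


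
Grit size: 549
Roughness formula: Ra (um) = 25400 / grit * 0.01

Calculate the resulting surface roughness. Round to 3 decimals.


Ra = 25400 / 549 * 0.01
= 0.463 um

0.463


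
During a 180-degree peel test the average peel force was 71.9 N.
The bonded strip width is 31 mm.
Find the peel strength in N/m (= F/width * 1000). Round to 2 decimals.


Peel strength = F/width * 1000
= 71.9 / 31 * 1000
= 2319.35 N/m

2319.35


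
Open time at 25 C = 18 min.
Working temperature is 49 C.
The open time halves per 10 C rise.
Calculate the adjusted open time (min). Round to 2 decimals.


factor = 2^((49 - 25) / 10) = 5.2780
ot = 18 / 5.2780 = 3.41 min

3.41


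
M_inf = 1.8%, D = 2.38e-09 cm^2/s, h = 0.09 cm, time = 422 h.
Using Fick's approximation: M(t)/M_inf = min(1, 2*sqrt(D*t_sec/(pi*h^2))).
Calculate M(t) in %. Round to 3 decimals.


t = 1519200 s
ratio = min(1, 2*sqrt(2.38e-09*1519200/(pi*0.0081)))
= 0.753891
M(t) = 1.8 * 0.753891 = 1.357%

1.357


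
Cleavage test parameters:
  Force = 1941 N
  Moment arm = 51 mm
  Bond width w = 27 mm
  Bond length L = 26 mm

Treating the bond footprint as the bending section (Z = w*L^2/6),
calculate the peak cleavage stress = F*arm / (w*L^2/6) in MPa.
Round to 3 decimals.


M = 1941 * 51 = 98991 N*mm
Z = 27 * 26^2 / 6 = 18252 / 6 mm^3
sigma = M / Z = 6 * 98991 / 18252 = 593946 / 18252
= 32.541 MPa

32.541


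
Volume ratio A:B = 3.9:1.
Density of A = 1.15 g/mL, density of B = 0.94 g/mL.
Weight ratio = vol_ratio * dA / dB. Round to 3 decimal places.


Wt ratio = 3.9 * 1.15 / 0.94
= 4.771

4.771


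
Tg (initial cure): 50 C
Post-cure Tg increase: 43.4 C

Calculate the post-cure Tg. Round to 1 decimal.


Post-cure Tg = 50 + 43.4 = 93.4 C

93.4


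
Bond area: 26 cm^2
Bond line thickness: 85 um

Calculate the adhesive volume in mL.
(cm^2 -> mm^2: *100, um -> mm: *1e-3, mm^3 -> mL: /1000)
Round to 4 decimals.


V = 26*100 * 85*1e-3 / 1000
= 0.2210 mL

0.2210


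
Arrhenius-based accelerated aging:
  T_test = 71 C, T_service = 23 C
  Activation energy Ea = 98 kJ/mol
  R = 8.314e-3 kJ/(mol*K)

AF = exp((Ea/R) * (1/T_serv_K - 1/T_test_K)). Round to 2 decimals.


T_test_K = 344.15, T_serv_K = 296.15
AF = exp((98/8.314e-3) * (1/296.15 - 1/344.15))
= 257.58

257.58


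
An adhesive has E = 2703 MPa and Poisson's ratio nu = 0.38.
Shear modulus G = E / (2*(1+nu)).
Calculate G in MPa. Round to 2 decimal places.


G = 2703 / (2*(1+0.38))
= 2703 / 2.76
= 979.35 MPa

979.35


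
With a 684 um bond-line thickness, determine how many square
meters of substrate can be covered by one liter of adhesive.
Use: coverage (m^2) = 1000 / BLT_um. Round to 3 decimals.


Coverage = 1000 / 684 = 1.462 m^2

1.462


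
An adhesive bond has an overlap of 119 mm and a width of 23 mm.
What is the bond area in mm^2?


Bond area = overlap * width
= 119 * 23
= 2737 mm^2

2737


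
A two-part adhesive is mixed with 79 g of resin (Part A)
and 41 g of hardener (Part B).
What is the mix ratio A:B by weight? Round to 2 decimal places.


Mix ratio = mass_A / mass_B
= 79 / 41
= 1.93

1.93


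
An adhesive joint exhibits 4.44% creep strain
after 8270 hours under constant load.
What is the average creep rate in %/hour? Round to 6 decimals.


Creep rate = strain / time
= 4.44 / 8270
= 0.000537 %/h

0.000537


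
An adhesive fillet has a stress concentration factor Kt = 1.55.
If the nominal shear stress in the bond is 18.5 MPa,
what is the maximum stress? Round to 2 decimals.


Max stress = 18.5 * 1.55 = 28.68 MPa

28.68


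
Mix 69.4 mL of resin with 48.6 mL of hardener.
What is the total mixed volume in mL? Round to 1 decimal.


Total = 69.4 + 48.6 = 118.0 mL

118.0


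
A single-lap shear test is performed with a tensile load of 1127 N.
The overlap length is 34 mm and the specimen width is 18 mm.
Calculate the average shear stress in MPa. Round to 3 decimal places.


Shear stress = F / (overlap * width)
= 1127 / (34 * 18)
= 1127 / 612
= 1.842 MPa

1.842


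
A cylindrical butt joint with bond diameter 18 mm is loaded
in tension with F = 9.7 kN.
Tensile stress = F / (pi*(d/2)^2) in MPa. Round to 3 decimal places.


Area = pi * (18/2)^2 = 254.4690 mm^2
Stress = 9.7*1000 / 254.4690
= 38.119 MPa

38.119


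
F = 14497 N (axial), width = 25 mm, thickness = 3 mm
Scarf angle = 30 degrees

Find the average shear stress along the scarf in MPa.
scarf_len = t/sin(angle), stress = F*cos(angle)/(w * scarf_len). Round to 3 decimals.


scarf_len = 3/sin(30 deg) = 6.0000
cos(30 deg) = 0.866025
stress = 14497*0.866025/(25*6.0000) = 83.698 MPa

83.698


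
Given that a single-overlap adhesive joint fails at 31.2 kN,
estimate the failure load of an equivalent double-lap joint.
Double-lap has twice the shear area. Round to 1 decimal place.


Double-lap factor = 2
Expected load = 31.2 * 2 = 62.4 kN

62.4


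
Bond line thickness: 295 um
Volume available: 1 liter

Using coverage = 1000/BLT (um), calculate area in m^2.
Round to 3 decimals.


1 L = 1e6 mm^3, thickness = 295 um = 0.295 mm
Area = 1e6 / 0.295 mm^2 = (1e6 / 0.295) / 1e6 m^2 = 1000 / 295 m^2
= 3.390 m^2

3.390


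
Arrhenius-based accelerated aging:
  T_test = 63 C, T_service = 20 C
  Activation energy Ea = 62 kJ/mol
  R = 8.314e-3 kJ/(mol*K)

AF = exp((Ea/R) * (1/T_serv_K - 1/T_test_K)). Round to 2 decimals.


T_test_K = 336.15, T_serv_K = 293.15
AF = exp((62/8.314e-3) * (1/293.15 - 1/336.15))
= 25.90

25.90


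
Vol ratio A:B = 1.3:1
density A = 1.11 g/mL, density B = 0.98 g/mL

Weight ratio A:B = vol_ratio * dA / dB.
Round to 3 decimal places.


Weight ratio = 1.3 * 1.11 / 0.98
= 1.472

1.472


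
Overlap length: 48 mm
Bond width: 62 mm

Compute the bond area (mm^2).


Bond area = 48 * 62 = 2976 mm^2

2976


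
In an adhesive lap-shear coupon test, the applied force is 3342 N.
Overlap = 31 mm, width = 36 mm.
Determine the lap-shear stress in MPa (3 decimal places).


stress = F / (overlap * width)
= 3342 / (31 * 36)
= 2.995 MPa

2.995


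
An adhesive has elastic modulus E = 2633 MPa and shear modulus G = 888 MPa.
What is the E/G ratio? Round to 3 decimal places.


E/G = 2633 / 888 = 2.965

2.965


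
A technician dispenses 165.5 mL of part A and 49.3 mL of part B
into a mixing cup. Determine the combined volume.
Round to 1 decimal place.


Combined volume = 165.5 + 49.3
= 214.8 mL

214.8


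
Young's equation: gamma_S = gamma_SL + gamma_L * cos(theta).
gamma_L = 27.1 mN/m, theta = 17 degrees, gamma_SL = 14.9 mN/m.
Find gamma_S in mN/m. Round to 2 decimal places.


cos(17 deg) = 0.956305
gamma_S = 14.9 + 27.1 * 0.956305
= 40.82 mN/m

40.82


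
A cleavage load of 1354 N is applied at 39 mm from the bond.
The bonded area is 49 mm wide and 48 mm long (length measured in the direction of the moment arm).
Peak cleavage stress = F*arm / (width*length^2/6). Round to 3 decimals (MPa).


Moment = 1354 * 39 = 52806 N*mm
Section modulus = 49 * 2304 / 6 = 112896 / 6 mm^3
Stress = 52806 / (112896 / 6) = 316836 / 112896
= 2.806 MPa

2.806


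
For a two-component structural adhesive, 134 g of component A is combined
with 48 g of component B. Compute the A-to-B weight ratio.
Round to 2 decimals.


Weight ratio A:B = 134 / 48
= 2.79

2.79


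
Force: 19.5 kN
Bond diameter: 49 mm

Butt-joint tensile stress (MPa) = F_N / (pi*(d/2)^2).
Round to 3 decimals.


F_N = 19.5 * 1000 = 19500.0 N
A = pi*(24.5)^2 = 1885.7410 mm^2
stress = 19500.0 / 1885.7410 = 10.341 MPa

10.341


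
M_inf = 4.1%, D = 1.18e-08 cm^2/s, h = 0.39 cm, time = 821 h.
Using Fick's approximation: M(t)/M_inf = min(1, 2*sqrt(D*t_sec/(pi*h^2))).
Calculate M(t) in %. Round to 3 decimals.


t = 2955600 s
ratio = min(1, 2*sqrt(1.18e-08*2955600/(pi*0.1521)))
= 0.540324
M(t) = 4.1 * 0.540324 = 2.215%

2.215


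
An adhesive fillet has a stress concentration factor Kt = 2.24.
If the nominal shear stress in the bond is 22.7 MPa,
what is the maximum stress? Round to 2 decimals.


Max stress = 22.7 * 2.24 = 50.85 MPa

50.85


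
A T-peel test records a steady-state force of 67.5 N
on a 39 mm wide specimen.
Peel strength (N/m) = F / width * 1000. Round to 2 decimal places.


Peel strength = 67.5 / 39 * 1000
= 1730.77 N/m

1730.77


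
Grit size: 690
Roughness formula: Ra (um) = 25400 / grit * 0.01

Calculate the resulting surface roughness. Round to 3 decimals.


Ra = 25400 / 690 * 0.01
= 0.368 um

0.368


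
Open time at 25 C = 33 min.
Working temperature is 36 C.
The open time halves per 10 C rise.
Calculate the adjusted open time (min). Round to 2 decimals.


factor = 2^((36 - 25) / 10) = 2.1435
ot = 33 / 2.1435 = 15.40 min

15.40


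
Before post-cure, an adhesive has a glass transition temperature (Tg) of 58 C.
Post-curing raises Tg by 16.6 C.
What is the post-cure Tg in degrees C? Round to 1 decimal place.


Tg_post = Tg_base + delta_Tg
= 58 + 16.6
= 74.6 C

74.6


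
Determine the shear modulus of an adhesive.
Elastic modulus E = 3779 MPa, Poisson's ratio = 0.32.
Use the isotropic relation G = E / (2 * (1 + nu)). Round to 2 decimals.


G = 3779 / (2*(1+0.32)) = 3779 / 2.64
= 1431.44 MPa

1431.44


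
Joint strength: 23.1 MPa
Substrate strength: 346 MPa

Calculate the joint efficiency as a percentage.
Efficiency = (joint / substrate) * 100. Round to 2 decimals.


Efficiency = (23.1 / 346) * 100 = 6.68%

6.68


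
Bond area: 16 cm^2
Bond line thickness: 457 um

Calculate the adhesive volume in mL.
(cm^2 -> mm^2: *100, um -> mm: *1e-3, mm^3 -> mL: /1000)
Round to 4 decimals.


V = 16*100 * 457*1e-3 / 1000
= 0.7312 mL

0.7312


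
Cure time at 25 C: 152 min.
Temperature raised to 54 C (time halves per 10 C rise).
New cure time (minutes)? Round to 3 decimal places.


Acceleration factor = 2^(29/10) = 7.4643
New time = 152 / 7.4643 = 20.364 min

20.364


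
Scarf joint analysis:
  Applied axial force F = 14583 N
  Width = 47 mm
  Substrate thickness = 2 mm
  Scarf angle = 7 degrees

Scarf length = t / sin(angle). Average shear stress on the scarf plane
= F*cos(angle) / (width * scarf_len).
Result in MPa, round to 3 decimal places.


Scarf length = 2 / sin(7 deg) = 16.4110 mm
cos(7 deg) = 0.992546
Shear = 14583 * 0.992546 / (47 * 16.4110)
= 18.766 MPa

18.766


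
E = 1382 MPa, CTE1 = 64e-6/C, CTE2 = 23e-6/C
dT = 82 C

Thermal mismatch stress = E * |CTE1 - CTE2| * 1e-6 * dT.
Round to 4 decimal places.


= 1382 * 41e-6 * 82
= 4.6463 MPa

4.6463


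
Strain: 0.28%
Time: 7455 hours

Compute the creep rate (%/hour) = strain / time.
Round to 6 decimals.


Creep rate = 0.28 / 7455
= 0.000038 %/h

0.000038


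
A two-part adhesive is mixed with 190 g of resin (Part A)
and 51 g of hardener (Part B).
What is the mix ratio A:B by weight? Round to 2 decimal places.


Mix ratio = mass_A / mass_B
= 190 / 51
= 3.73

3.73


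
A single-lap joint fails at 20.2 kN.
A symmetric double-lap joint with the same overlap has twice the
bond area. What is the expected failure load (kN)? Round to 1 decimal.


Double-lap load = 2 * 20.2 = 40.4 kN

40.4


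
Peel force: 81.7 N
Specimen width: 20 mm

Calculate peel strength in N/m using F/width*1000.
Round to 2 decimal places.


Peel strength = 81.7 / 20 * 1000 = 4085.00 N/m

4085.00


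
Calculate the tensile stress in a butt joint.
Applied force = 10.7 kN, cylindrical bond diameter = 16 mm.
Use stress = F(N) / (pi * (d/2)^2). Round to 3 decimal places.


A = pi * 8.0^2 = 201.0619 mm^2
sigma = 10700.0 / 201.0619 = 53.217 MPa

53.217


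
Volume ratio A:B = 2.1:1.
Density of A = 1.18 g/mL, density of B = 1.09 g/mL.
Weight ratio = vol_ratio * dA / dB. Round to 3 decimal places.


Wt ratio = 2.1 * 1.18 / 1.09
= 2.273

2.273


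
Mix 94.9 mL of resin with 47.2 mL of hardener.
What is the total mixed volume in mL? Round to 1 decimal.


Total = 94.9 + 47.2 = 142.1 mL

142.1


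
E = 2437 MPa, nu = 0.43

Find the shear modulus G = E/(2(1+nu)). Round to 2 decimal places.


G = 2437 / (2 * 1.43)
= 852.10 MPa

852.10


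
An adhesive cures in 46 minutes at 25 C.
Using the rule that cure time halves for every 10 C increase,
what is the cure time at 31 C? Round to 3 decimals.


Factor = 2^((31 - 25) / 10) = 1.5157
Cure time = 46 / 1.5157
= 30.349 minutes

30.349


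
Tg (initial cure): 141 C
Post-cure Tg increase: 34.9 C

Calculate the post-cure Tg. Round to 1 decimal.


Post-cure Tg = 141 + 34.9 = 175.9 C

175.9


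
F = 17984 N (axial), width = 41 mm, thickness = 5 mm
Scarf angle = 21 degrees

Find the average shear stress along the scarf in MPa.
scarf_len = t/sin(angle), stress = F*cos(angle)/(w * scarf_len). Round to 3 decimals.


scarf_len = 5/sin(21 deg) = 13.9521
cos(21 deg) = 0.933580
stress = 17984*0.933580/(41*13.9521) = 29.350 MPa

29.350


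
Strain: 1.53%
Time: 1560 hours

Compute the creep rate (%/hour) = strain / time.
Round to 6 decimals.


Creep rate = 1.53 / 1560
= 0.000981 %/h

0.000981


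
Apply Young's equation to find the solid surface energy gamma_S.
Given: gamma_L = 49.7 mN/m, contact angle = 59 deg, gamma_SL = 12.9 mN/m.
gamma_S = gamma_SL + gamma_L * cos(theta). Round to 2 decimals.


theta_rad = 59 * pi/180 = 1.029744
gamma_S = 12.9 + 49.7 * cos(1.029744)
= 38.50 mN/m

38.50


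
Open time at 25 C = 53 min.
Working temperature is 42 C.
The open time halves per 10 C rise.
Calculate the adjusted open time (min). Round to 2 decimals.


factor = 2^((42 - 25) / 10) = 3.2490
ot = 53 / 3.2490 = 16.31 min

16.31


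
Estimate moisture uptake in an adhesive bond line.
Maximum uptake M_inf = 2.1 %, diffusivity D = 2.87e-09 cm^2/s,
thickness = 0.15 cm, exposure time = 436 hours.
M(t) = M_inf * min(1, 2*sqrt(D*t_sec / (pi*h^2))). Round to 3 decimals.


Convert time: 436 h = 1569600 s
ratio = min(1, 2*sqrt(2.87e-09*1569600/(pi*0.15^2)))
= 0.504893
M(t) = 2.1 * 0.504893 = 1.060%

1.060


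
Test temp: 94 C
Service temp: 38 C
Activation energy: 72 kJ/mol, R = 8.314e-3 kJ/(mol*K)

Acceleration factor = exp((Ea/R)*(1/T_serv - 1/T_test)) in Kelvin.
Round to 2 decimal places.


AF = exp((72/0.008314)*(1/311.15 - 1/367.15))
= 69.77

69.77


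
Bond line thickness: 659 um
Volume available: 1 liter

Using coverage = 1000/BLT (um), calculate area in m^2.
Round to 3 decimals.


1 L = 1e6 mm^3, thickness = 659 um = 0.659 mm
Area = 1e6 / 0.659 mm^2 = (1e6 / 0.659) / 1e6 m^2 = 1000 / 659 m^2
= 1.517 m^2

1.517


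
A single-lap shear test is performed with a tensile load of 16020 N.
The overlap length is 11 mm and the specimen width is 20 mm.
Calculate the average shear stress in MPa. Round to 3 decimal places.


Shear stress = F / (overlap * width)
= 16020 / (11 * 20)
= 16020 / 220
= 72.818 MPa

72.818


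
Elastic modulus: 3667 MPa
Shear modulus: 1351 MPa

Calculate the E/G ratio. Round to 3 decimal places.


E / G = 3667 / 1351 = 2.714

2.714


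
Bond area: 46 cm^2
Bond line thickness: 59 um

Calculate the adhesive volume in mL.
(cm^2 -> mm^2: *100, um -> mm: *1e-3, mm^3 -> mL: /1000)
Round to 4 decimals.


V = 46*100 * 59*1e-3 / 1000
= 0.2714 mL

0.2714


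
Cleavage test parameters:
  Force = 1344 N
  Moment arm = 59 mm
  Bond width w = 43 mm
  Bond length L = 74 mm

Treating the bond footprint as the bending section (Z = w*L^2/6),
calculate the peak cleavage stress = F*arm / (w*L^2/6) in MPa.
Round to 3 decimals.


M = 1344 * 59 = 79296 N*mm
Z = 43 * 74^2 / 6 = 235468 / 6 mm^3
sigma = M / Z = 6 * 79296 / 235468 = 475776 / 235468
= 2.021 MPa

2.021


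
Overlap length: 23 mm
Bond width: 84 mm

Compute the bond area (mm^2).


Bond area = 23 * 84 = 1932 mm^2

1932


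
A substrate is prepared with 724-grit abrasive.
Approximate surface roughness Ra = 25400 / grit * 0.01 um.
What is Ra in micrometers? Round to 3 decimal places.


Ra = 25400 / 724 * 0.01 = 0.351 um

0.351


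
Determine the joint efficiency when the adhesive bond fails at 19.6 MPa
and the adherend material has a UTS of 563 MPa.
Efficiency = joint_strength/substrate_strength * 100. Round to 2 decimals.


Joint efficiency = 19.6 / 563 * 100
= 3.48%

3.48


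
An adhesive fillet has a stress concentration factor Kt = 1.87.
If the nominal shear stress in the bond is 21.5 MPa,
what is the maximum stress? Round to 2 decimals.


Max stress = 21.5 * 1.87 = 40.21 MPa

40.21


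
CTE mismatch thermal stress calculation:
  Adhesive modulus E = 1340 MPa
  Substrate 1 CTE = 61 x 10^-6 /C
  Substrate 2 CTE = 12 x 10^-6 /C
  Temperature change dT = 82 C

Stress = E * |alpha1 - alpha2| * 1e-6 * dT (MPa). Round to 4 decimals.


delta_alpha = |61 - 12| = 49 x 10^-6/C
Stress = 1340 * 49e-6 * 82
= 5.3841 MPa

5.3841


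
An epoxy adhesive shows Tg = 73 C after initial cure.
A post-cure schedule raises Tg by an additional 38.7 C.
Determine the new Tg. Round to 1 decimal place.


New Tg = 73 + 38.7
= 111.7 C

111.7


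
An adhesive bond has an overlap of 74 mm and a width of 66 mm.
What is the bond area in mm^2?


Bond area = overlap * width
= 74 * 66
= 4884 mm^2

4884


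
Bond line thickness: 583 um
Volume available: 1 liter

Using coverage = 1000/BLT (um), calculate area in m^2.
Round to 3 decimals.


1 L = 1e6 mm^3, thickness = 583 um = 0.583 mm
Area = 1e6 / 0.583 mm^2 = (1e6 / 0.583) / 1e6 m^2 = 1000 / 583 m^2
= 1.715 m^2

1.715


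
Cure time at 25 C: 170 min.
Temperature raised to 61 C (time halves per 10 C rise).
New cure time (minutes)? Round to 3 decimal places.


Acceleration factor = 2^(36/10) = 12.1257
New time = 170 / 12.1257 = 14.020 min

14.020


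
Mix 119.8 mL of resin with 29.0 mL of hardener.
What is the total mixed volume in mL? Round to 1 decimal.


Total = 119.8 + 29.0 = 148.8 mL

148.8


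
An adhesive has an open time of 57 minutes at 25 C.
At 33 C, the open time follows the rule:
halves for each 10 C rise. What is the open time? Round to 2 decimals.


Factor = 2^((33-25)/10) = 1.7411
Open time = 57 / 1.7411 = 32.74 min

32.74


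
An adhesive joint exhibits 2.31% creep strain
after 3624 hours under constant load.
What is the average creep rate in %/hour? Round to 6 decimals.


Creep rate = strain / time
= 2.31 / 3624
= 0.000637 %/h

0.000637


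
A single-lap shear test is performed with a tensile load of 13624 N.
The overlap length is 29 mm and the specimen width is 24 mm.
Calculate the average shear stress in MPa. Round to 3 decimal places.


Shear stress = F / (overlap * width)
= 13624 / (29 * 24)
= 13624 / 696
= 19.575 MPa

19.575


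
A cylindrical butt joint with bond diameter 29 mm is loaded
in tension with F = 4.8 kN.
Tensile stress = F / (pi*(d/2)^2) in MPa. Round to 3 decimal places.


Area = pi * (29/2)^2 = 660.5199 mm^2
Stress = 4.8*1000 / 660.5199
= 7.267 MPa

7.267


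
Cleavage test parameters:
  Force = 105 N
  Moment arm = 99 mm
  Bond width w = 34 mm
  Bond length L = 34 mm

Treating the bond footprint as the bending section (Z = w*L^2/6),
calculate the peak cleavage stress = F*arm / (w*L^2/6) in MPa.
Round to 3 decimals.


M = 105 * 99 = 10395 N*mm
Z = 34 * 34^2 / 6 = 39304 / 6 mm^3
sigma = M / Z = 6 * 10395 / 39304 = 62370 / 39304
= 1.587 MPa

1.587


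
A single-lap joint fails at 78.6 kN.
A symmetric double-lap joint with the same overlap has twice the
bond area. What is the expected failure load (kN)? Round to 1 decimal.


Double-lap load = 2 * 78.6 = 157.2 kN

157.2


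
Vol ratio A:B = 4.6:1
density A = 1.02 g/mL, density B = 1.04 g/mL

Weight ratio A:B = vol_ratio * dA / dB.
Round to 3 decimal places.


Weight ratio = 4.6 * 1.02 / 1.04
= 4.512

4.512


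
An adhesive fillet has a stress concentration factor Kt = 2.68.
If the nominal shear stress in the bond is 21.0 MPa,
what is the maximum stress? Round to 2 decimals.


Max stress = 21.0 * 2.68 = 56.28 MPa

56.28


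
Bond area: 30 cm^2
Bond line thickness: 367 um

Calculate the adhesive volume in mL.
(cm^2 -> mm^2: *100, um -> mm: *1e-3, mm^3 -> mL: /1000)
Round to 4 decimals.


V = 30*100 * 367*1e-3 / 1000
= 1.1010 mL

1.1010


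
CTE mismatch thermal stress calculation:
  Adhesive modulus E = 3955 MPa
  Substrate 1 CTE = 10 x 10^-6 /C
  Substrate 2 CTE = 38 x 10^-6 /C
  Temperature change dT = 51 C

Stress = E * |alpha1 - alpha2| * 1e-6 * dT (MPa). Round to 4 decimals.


delta_alpha = |10 - 38| = 28 x 10^-6/C
Stress = 3955 * 28e-6 * 51
= 5.6477 MPa

5.6477
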